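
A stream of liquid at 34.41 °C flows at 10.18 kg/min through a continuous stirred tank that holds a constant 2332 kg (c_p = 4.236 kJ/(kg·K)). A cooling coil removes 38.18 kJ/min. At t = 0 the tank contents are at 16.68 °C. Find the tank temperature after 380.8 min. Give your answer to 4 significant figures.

First-law balance (no shaft work): M c_p dT/dt = ṁ c_p (T_in − T) − 38.18.
τ = M/ṁ = 229.077 min; T_ss = T_in − Q̇/(ṁ c_p) = 34.41 − 38.18/(10.18·4.236) = 33.5246 °C.
This is linear first-order; T(t) = T_ss + (T₀ − T_ss) e^(−t/τ).
T(380.8) = 33.5246 + (-16.8446)·e^(−380.8/229.077) = 33.5246 + (-16.8446)·0.189697 = 30.3292 °C.

30.33 °C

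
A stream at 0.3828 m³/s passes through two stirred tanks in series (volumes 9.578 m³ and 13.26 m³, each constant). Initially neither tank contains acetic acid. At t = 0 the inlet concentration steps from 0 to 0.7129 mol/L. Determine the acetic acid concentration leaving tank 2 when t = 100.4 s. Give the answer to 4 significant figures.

0.6050 mol/L

Each tank obeys Vᵢ dCᵢ/dt = Q(Cᵢ₋₁ − Cᵢ), so τᵢ = Vᵢ/Q.
τ₁ = 9.578/0.3828 = 25.0209 s; τ₂ = 13.26/0.3828 = 34.6395 s.
Solving the cascade with C₁(0)=C₂(0)=0 gives C₂(t) = C_in[1 − (τ₁ e^(−t/τ₁) − τ₂ e^(−t/τ₂))/(τ₁ − τ₂)].
At t = 100.4: e^(−t/τ₁) = 0.0180855, e^(−t/τ₂) = 0.0551099.
C₂ = 0.7129·[1 − (25.0209·0.0180855 − 34.6395·0.0551099)/(-9.61860)] = 0.7129·0.848578 = 0.604951 mol/L.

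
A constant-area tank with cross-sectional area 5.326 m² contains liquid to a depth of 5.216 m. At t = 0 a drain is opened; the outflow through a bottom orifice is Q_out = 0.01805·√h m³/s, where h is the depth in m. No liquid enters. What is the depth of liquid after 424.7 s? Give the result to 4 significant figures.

A dh/dt = −Q_out = −0.01805 √h.
This is separable: 2 d(√h)/dt = −0.01805/A, so √h = √h₀ − (0.01805/(2A)) t.
√h = √5.216 − 0.01805·424.7/(2·5.326) = 2.28386 − 0.719662 = 1.56419.
h = 1.56419² = 2.44671 m.

2.447 m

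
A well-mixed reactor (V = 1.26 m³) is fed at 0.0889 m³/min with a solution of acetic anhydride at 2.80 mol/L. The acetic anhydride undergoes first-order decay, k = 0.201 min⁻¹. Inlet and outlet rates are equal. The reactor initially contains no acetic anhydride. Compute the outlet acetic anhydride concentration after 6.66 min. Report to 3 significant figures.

0.608 mol/L

Species balance: V dC/dt = Q C_in − Q C − k V C.
This is linear with rate a = Q/V + k = 0.27156 min⁻¹.
C_ss = Q C_in/(Q + kV) = 0.72750 mol/L; C(t) = C_ss + (C₀ − C_ss) e^(−a t).
C(6.66) = 0.72750 + (-0.72750)·e^(−0.27156·6.66) = 0.72750 + (-0.72750)·0.16389 = 0.60827 mol/L.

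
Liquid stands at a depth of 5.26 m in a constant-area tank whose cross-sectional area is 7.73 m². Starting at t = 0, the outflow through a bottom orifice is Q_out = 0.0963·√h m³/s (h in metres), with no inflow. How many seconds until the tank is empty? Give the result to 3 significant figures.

A dh/dt = −Q_out = −0.0963 √h.
This is separable: 2 d(√h)/dt = −0.0963/A, so √h = √h₀ − (0.0963/(2A)) t.
Set h = 0: 2√h₀ = (0.0963/A) t_empty ⇒ t_empty = 2A√h₀/0.0963.
t_empty = 2·7.73·√5.26/0.0963 = 15.460·2.2935/0.0963 = 368.19 s.

368 s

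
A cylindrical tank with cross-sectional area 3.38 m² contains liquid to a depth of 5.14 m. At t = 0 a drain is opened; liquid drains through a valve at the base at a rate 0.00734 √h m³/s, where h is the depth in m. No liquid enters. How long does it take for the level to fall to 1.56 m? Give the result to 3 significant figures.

A dh/dt = −Q_out = −0.00734 √h.
Separate and integrate: 2(√h − √h₀) = −(0.00734/A) t.
t = 2A(√h₀ − √h)/0.00734 = 2·3.38·(√5.14 − √1.56)/0.00734
  = 6.7600 × (2.2672 − 1.2490) / 0.00734 = 937.70 s.

938 s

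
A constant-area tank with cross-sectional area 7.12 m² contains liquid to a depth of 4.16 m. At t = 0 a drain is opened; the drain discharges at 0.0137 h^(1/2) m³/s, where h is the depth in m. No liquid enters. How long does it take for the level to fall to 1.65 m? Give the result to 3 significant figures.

785 s

Volume balance on the tank: A dh/dt = −0.0137 √h.
∫ h^(−1/2) dh = −(0.0137/A) ∫ dt, giving 2√h = 2√h₀ − (0.0137/A) t.
t = 2A(√h₀ − √h)/0.0137 = 2·7.12·(√4.16 − √1.65)/0.0137
  = 14.240 × (2.0396 − 1.2845) / 0.0137 = 784.85 s.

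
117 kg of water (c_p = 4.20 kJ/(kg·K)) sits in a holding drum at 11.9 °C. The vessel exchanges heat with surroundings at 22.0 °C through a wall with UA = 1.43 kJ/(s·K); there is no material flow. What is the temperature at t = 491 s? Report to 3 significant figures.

19.6 °C

First-law balance (no shaft work): M c_p dT/dt = −UA(T − T_amb).
dT/dt = (T_ss − T)/τ with T_ss = T_amb = 22.000 °C, τ = M c_p/UA = 117·4.20/1.43 = 343.64 s.
This is linear first-order; T(t) = T_ss + (T₀ − T_ss) e^(−t/τ).
T(491) = 22.000 + (-10.100)·0.23959 = 19.580 °C.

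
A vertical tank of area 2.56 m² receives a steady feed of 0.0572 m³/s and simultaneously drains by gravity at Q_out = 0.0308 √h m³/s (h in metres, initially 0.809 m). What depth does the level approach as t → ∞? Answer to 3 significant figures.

3.45 m

A dh/dt = Q_in − 0.0308 √h. Steady state requires inflow = outflow:
Q_in = 0.0308 √h_ss ⇒ √h_ss = 0.0572/0.0308 = 1.8571.
h_ss = 1.8571² = 3.4490 m. (Since h₀ = 0.809 m < h_ss, the level will rise toward this value.)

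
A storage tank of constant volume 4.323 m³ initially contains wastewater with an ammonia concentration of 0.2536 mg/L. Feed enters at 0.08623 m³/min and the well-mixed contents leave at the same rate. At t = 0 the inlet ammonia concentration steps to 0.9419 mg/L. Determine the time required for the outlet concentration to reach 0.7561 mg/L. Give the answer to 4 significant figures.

65.65 min

Transient balance on the dissolved component: V dC/dt = Q(C_in − C), so τ = V/Q = 50.1334 min.
C(t) = C_in + (C₀ − C_in) e^(−t/τ). Set C = 0.7561 and solve for t:
e^(−t/τ) = (C − C_in)/(C₀ − C_in) = (0.7561 − 0.9419)/(0.2536 − 0.9419) = 0.269940
t = −τ ln(…) = 50.1334 × 1.30955 = 65.6523 min.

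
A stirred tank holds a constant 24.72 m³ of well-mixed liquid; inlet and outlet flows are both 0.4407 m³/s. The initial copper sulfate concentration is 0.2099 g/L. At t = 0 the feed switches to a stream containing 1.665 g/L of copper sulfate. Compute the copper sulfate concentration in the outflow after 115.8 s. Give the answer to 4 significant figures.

1.480 g/L

Species balance on the tank: V dC/dt = Q(C_in − C).
Rewrite as dC/dt + C/τ = C_in/τ, τ = V/Q = 56.0926 s.
Integrating: C(t) = C_in + (C₀ − C_in) e^(−t/τ).
C(115.8) = 1.665 + (0.2099 − 1.665)·e^(−115.8/56.0926) = 1.665 + (-1.45510)·0.126889 = 1.48036 g/L.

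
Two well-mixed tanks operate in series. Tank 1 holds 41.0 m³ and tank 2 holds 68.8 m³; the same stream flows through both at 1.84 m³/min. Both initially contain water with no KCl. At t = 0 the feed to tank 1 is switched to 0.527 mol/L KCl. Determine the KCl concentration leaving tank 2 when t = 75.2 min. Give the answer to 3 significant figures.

Time constants: τᵢ = Vᵢ/Q for each well-mixed tank.
τ₁ = 41.0/1.84 = 22.283 min; τ₂ = 68.8/1.84 = 37.391 min.
Solving the cascade with C₁(0)=C₂(0)=0 gives C₂(t) = C_in[1 − (τ₁ e^(−t/τ₁) − τ₂ e^(−t/τ₂))/(τ₁ − τ₂)].
At t = 75.2: e^(−t/τ₁) = 0.034224, e^(−t/τ₂) = 0.13383.
C₂ = 0.527·[1 − (22.283·0.034224 − 37.391·0.13383)/(-15.109)] = 0.527·0.71926 = 0.37905 mol/L.

0.379 mol/L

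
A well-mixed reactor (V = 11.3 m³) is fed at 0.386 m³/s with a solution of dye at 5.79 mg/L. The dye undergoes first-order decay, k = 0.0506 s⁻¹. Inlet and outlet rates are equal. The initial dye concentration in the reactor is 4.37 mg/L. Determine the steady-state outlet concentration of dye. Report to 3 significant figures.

2.33 mg/L

V dC/dt = Q(C_in − C) − k V C.
Steady state (dC/dt = 0): C_ss = Q C_in/(Q + kV) = C_in/(1 + kV/Q).
C_ss = 0.386·5.79/(0.386 + 0.0506·11.3) = 2.2349/0.95778 = 2.3335 mg/L.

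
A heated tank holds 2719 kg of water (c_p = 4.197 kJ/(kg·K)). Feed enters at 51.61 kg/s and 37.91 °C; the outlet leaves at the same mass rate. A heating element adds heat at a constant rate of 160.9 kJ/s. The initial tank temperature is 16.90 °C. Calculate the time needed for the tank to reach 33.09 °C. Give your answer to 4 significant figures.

First-law balance (no shaft work): M c_p dT/dt = ṁ c_p (T_in − T) + 160.9.
τ = M/ṁ = 52.6836 s; T_ss = T_in + Q̇/(ṁ c_p) = 38.6528 °C.
T(t) = T_ss + (T₀ − T_ss) e^(−t/τ). Set T = 33.09:
e^(−t/τ) = (33.09 − 38.6528)/(16.90 − 38.6528) = 0.255729
t = −52.6836 · ln(0.255729) = 71.8414 s.

71.84 s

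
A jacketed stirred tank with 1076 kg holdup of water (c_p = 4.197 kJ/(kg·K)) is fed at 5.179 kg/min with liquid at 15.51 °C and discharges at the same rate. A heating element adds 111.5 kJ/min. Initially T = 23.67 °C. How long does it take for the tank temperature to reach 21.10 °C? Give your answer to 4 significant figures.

M c_p dT/dt = ṁ c_p (T_in − T) + Q̇.
τ = M/ṁ = 207.762 min; T_ss = T_in + Q̇/(ṁ c_p) = 20.6397 °C.
T(t) = T_ss + (T₀ − T_ss) e^(−t/τ). Set T = 21.10:
e^(−t/τ) = (21.10 − 20.6397)/(23.67 − 20.6397) = 0.151906
t = −207.762 · ln(0.151906) = 391.527 min.

391.5 min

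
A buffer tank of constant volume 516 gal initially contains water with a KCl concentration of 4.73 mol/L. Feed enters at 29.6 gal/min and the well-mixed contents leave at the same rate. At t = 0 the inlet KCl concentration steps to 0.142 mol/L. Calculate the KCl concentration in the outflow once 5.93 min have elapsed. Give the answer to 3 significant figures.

Mass balance on the solute (V constant): V dC/dt = Q(C_in − C).
Time constant τ = V/Q = 516/29.6 = 17.432 min.
C approaches C_in exponentially: C(t) = C_in + (C₀ − C_in) e^(−t/τ).
C(5.93) = 0.142 + (4.73 − 0.142)·e^(−5.93/17.432) = 0.142 + (4.5880)·0.71165 = 3.4070 mol/L.

3.41 mol/L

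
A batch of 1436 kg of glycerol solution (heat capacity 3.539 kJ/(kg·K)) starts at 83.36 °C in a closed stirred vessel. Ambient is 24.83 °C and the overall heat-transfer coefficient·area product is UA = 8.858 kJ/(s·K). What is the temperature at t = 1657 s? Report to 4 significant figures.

M c_p dT/dt = −UA(T − T_amb).
dT/dt = (T_ss − T)/τ with T_ss = T_amb = 24.8300 °C, τ = M c_p/UA = 1436·3.539/8.858 = 573.719 s.
T approaches T_ss exponentially: T(t) = T_ss + (T₀ − T_ss) e^(−t/τ).
T(1657) = 24.8300 + (58.5300)·0.0556779 = 28.0888 °C.

28.09 °C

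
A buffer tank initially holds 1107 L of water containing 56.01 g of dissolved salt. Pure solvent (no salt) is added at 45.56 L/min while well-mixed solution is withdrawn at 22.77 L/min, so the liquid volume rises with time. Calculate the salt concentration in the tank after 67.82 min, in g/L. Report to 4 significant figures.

Let m(t) be the amount of salt. Volume: V(t) = V₀ + (Q_in − Q_out) t = 1107 + 22.7900 t; V(67.82) = 2652.62 L.
No salt enters, so dm/dt = −Q_out · (m/V).
Separate: dm/m = −Q_out dt/V(t) ⇒ ln(m/m₀) = −(Q_out/(Q_in−Q_out)) ln(V/V₀).
m = m₀ (V₀/V)^(Q_out/(Q_in−Q_out)) = 56.01 × (1107/2652.62)^(0.999122) = 23.3922 g.
C = m/V = 23.3922/2652.62 = 0.00881854 g/L.

0.008819 g/L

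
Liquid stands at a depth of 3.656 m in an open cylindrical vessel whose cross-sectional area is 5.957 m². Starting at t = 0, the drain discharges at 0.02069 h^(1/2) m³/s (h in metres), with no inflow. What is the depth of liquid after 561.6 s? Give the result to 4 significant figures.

0.8776 m

Accumulation of liquid (constant cross-section A): A dh/dt = −0.02069 √h.
∫ h^(−1/2) dh = −(0.02069/A) ∫ dt, giving 2√h = 2√h₀ − (0.02069/A) t.
√h = √3.656 − 0.02069·561.6/(2·5.957) = 1.91207 − 0.975282 = 0.936785.
h = 0.936785² = 0.877567 m.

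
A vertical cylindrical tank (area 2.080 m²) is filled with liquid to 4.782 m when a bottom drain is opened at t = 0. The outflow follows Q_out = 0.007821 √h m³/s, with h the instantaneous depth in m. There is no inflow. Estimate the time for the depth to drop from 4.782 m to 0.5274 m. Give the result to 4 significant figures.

776.9 s

With no inflow, A dh/dt = −0.007821 √h.
∫ h^(−1/2) dh = −(0.007821/A) ∫ dt, giving 2√h = 2√h₀ − (0.007821/A) t.
t = 2A(√h₀ − √h)/0.007821 = 2·2.080·(√4.782 − √0.5274)/0.007821
  = 4.16000 × (2.18678 − 0.726223) / 0.007821 = 776.871 s.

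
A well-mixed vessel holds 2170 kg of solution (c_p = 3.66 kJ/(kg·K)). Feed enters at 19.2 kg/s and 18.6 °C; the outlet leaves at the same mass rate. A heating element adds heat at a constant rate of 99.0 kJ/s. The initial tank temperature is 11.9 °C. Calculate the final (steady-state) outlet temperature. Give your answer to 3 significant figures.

20.0 °C

M c_p dT/dt = ṁ c_p (T_in − T) + Q̇.
At steady state dT/dt = 0 ⇒ T_ss = T_in + Q̇/(ṁ c_p) = 18.6 + 99.0/(19.2·3.66) = 20.009 °C.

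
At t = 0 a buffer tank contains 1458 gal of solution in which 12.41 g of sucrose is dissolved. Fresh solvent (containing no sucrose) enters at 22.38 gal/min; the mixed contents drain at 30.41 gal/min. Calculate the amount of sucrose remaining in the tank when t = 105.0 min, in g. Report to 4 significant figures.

0.4717 g

Total volume: dV/dt = Q_in − Q_out = -8.03000 gal/min, so V(t) = 1458 − 8.03000 t and V(105.0) = 614.850 gal.
Species balance (pure solvent in): dm/dt = −Q_out · m/V(t).
dm/m = −Q_out dt/(V₀ − 8.03000 t); integrating gives ln(m/m₀) = −(Q_out/(Q_in−Q_out)) ln(V/V₀).
m = m₀ (V₀/V)^(Q_out/(Q_in−Q_out)) = 12.41 × (1458/614.850)^(-3.78705) = 0.471707 g.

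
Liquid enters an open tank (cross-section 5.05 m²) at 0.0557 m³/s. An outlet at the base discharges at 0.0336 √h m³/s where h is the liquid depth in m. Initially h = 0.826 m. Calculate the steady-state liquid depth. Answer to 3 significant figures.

Level balance: A dh/dt = 0.0557 − 0.0336 √h. Setting dh/dt = 0:
Q_in = 0.0336 √h_ss ⇒ √h_ss = 0.0557/0.0336 = 1.6577.
h_ss = 1.6577² = 2.7481 m. (Since h₀ = 0.826 m < h_ss, the level will rise toward this value.)

2.75 m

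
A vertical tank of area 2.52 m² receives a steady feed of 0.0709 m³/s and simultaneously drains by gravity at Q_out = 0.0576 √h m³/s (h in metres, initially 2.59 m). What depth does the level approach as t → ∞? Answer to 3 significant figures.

1.52 m

A dh/dt = Q_in − 0.0576 √h. Steady state requires inflow = outflow:
Q_in = 0.0576 √h_ss ⇒ √h_ss = 0.0709/0.0576 = 1.2309.
h_ss = 1.2309² = 1.5151 m. (Since h₀ = 2.59 m > h_ss, the level will fall toward this value.)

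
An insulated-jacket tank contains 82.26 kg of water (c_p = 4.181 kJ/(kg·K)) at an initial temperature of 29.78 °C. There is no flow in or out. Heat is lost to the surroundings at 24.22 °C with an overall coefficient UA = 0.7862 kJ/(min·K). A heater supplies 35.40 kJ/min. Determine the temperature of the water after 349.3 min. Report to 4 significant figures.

51.49 °C

Energy balance: M c_p dT/dt = −UA(T − T_amb) + Q̇.
dT/dt = (T_ss − T)/τ with T_ss = T_amb + Q̇/UA = 24.22 + 35.40/0.7862 = 69.2467 °C, τ = M c_p/UA = 82.26·4.181/0.7862 = 437.457 min.
Integrating: T(t) = T_ss + (T₀ − T_ss) e^(−t/τ).
T(349.3) = 69.2467 + (-39.4667)·0.450014 = 51.4862 °C.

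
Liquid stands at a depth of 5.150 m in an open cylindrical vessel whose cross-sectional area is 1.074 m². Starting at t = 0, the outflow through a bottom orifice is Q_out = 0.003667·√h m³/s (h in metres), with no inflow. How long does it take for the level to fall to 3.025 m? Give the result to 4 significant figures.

310.5 s

Volume balance on the tank: A dh/dt = −0.003667 √h.
∫ h^(−1/2) dh = −(0.003667/A) ∫ dt, giving 2√h = 2√h₀ − (0.003667/A) t.
t = 2A(√h₀ − √h)/0.003667 = 2·1.074·(√5.150 − √3.025)/0.003667
  = 2.14800 × (2.26936 − 1.73925) / 0.003667 = 310.519 s.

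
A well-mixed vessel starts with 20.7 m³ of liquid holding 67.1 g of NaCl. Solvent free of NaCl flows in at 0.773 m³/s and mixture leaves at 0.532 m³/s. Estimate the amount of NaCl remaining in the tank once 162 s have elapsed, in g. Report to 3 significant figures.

Total volume: dV/dt = Q_in − Q_out = 0.24100 m³/s, so V(t) = 20.7 + 0.24100 t and V(162) = 59.742 m³.
Species balance (pure solvent in): dm/dt = −Q_out · m/V(t).
Separate: dm/m = −Q_out dt/V(t) ⇒ ln(m/m₀) = −(Q_out/(Q_in−Q_out)) ln(V/V₀).
m = m₀ (V₀/V)^(Q_out/(Q_in−Q_out)) = 67.1 × (20.7/59.742)^(2.2075) = 6.4655 g.

6.47 g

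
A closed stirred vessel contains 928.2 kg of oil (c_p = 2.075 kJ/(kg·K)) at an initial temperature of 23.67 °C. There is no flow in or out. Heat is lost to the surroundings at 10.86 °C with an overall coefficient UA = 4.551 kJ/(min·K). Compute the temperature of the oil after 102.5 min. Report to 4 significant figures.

First-law balance (no shaft work): M c_p dT/dt = −UA(T − T_amb).
dT/dt = (T_ss − T)/τ with T_ss = T_amb = 10.8600 °C, τ = M c_p/UA = 928.2·2.075/4.551 = 423.207 min.
Integrating: T(t) = T_ss + (T₀ − T_ss) e^(−t/τ).
T(102.5) = 10.8600 + (12.8100)·0.784901 = 20.9146 °C.

20.91 °C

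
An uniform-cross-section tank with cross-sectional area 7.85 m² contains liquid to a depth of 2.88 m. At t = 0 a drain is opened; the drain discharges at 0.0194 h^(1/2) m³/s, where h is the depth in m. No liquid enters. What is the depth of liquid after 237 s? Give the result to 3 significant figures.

Mass balance (ρ constant): A dh/dt = −0.0194 √h.
This is separable: 2 d(√h)/dt = −0.0194/A, so √h = √h₀ − (0.0194/(2A)) t.
√h = √2.88 − 0.0194·237/(2·7.85) = 1.6971 − 0.29285 = 1.4042.
h = 1.4042² = 1.9718 m.

1.97 m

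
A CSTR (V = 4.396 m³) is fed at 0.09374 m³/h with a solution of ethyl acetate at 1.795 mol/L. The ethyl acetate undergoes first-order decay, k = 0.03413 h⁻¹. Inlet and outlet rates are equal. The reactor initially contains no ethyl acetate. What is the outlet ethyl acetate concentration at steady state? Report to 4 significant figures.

0.6902 mol/L

Species balance: V dC/dt = Q C_in − Q C − k V C.
At steady state: 0 = Q C_in − (Q + kV) C_ss, so C_ss = Q C_in/(Q + kV).
C_ss = 0.09374·1.795/(0.09374 + 0.03413·4.396) = 0.168263/0.243775 = 0.690239 mol/L.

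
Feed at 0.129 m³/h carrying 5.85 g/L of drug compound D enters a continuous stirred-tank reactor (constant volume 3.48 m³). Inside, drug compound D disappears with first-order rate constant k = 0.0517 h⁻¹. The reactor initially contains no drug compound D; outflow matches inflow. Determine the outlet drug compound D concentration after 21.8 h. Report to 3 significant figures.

2.09 g/L

V dC/dt = Q(C_in − C) − k V C.
dC/dt = (Q/V) C_in − (Q/V + k) C; effective rate a = Q/V + k = 0.037069 + 0.0517 = 0.088769 h⁻¹.
C_ss = Q C_in/(Q + kV) = 2.4429 g/L; C(t) = C_ss + (C₀ − C_ss) e^(−a t).
C(21.8) = 2.4429 + (-2.4429)·e^(−0.088769·21.8) = 2.4429 + (-2.4429)·0.14440 = 2.0901 g/L.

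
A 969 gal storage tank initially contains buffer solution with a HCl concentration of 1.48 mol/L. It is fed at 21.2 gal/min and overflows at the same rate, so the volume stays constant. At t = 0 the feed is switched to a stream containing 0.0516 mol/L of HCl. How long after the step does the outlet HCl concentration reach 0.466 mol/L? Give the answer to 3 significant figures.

Unsteady species balance (constant V, well mixed): V dC/dt = Q(C_in − C), so τ = V/Q = 45.708 min.
C(t) = C_in + (C₀ − C_in) e^(−t/τ). Set C = 0.466 and solve for t:
e^(−t/τ) = (C − C_in)/(C₀ − C_in) = (0.466 − 0.0516)/(1.48 − 0.0516) = 0.29011
t = −τ ln(…) = 45.708 × 1.2375 = 56.562 min.

56.6 min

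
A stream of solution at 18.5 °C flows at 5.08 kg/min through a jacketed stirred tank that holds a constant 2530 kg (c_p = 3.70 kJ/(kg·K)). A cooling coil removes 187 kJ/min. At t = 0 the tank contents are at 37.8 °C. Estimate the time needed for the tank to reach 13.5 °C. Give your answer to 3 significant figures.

Unsteady energy balance on the tank contents: M c_p dT/dt = ṁ c_p (T_in − T) − 187.
τ = M/ṁ = 498.03 min; T_ss = T_in − Q̇/(ṁ c_p) = 8.5511 °C.
T(t) = T_ss + (T₀ − T_ss) e^(−t/τ). Set T = 13.5:
e^(−t/τ) = (13.5 − 8.5511)/(37.8 − 8.5511) = 0.16920
t = −498.03 · ln(0.16920) = 884.84 min.

885 min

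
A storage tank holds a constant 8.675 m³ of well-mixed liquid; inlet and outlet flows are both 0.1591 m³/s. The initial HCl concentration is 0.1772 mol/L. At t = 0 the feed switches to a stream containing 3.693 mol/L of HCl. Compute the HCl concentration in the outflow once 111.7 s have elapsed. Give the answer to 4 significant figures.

3.240 mol/L

Accumulation = in − out for the solute gives V dC/dt = Q(C_in − C).
Rewrite as dC/dt + C/τ = C_in/τ, τ = V/Q = 54.5255 s.
This is linear first-order; C(t) = C_in + (C₀ − C_in) e^(−t/τ).
C(111.7) = 3.693 + (0.1772 − 3.693)·e^(−111.7/54.5255) = 3.693 + (-3.51580)·0.128917 = 3.23975 mol/L.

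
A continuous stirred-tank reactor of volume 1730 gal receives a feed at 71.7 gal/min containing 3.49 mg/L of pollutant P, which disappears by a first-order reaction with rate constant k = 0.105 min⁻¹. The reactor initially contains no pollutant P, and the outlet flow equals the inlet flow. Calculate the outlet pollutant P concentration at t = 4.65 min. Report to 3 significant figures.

0.488 mg/L

Accumulation = in − out − consumed: V dC/dt = Q C_in − Q C − k V C.
dC/dt = (Q/V) C_in − (Q/V + k) C; effective rate a = Q/V + k = 0.041445 + 0.105 = 0.14645 min⁻¹.
C_ss = Q C_in/(Q + kV) = 0.98770 mg/L; C(t) = C_ss + (C₀ − C_ss) e^(−a t).
C(4.65) = 0.98770 + (-0.98770)·e^(−0.14645·4.65) = 0.98770 + (-0.98770)·0.50613 = 0.48780 mg/L.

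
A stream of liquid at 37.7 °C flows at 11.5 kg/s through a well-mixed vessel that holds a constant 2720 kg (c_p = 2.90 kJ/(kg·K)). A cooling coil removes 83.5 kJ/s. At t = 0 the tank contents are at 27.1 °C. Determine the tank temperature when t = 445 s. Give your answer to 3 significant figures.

34.0 °C

Heat balance on the well-mixed liquid: M c_p dT/dt = ṁ c_p (T_in − T) − 83.5.
τ = M/ṁ = 236.52 s; T_ss = T_in − Q̇/(ṁ c_p) = 37.7 − 83.5/(11.5·2.90) = 35.196 °C.
Integrating: T(t) = T_ss + (T₀ − T_ss) e^(−t/τ).
T(445) = 35.196 + (-8.0963)·e^(−445/236.52) = 35.196 + (-8.0963)·0.15237 = 33.963 °C.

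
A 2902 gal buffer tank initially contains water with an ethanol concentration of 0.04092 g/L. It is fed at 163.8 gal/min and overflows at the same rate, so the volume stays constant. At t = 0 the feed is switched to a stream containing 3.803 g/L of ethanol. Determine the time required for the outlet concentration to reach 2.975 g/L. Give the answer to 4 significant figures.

Species balance: V dC/dt = Q(C_in − C) ⇒ τ = V/Q = 17.7167 min.
C(t) = C_in + (C₀ − C_in) e^(−t/τ). Set C = 2.975 and solve for t:
e^(−t/τ) = (C − C_in)/(C₀ − C_in) = (2.975 − 3.803)/(0.04092 − 3.803) = 0.220091
t = −τ ln(…) = 17.7167 × 1.51371 = 26.8181 min.

26.82 min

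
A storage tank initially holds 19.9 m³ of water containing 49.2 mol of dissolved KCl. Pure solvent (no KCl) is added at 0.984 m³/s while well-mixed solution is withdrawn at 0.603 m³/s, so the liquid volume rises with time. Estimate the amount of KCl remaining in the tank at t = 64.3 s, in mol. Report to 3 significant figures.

Total volume: dV/dt = Q_in − Q_out = 0.38100 m³/s, so V(t) = 19.9 + 0.38100 t and V(64.3) = 44.398 m³.
Solute balance: dm/dt = 0 − Q_out C = −Q_out m/V(t).
dm/m = −Q_out dt/(V₀ + 0.38100 t); integrating gives ln(m/m₀) = −(Q_out/(Q_in−Q_out)) ln(V/V₀).
m = m₀ (V₀/V)^(Q_out/(Q_in−Q_out)) = 49.2 × (19.9/44.398)^(1.5827) = 13.816 mol.

13.8 mol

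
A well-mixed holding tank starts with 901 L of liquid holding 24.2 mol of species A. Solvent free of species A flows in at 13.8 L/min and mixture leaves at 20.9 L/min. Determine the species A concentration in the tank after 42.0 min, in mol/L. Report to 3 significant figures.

0.0123 mol/L

Let m(t) be the amount of species A. Volume: V(t) = V₀ + (Q_in − Q_out) t = 901 − 7.1000 t; V(42.0) = 602.80 L.
Species balance (pure solvent in): dm/dt = −Q_out · m/V(t).
dm/m = −Q_out dt/(V₀ − 7.1000 t); integrating gives ln(m/m₀) = −(Q_out/(Q_in−Q_out)) ln(V/V₀).
m = m₀ (V₀/V)^(Q_out/(Q_in−Q_out)) = 24.2 × (901/602.80)^(-2.9437) = 7.4130 mol.
C = m/V = 7.4130/602.80 = 0.012298 mol/L.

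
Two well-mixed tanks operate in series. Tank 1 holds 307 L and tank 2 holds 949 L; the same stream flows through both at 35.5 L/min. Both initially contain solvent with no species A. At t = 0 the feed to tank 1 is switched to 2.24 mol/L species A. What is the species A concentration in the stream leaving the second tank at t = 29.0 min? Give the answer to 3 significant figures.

1.16 mol/L

Each tank obeys Vᵢ dCᵢ/dt = Q(Cᵢ₋₁ − Cᵢ), so τᵢ = Vᵢ/Q.
τ₁ = 307/35.5 = 8.6479 min; τ₂ = 949/35.5 = 26.732 min.
Tank 1: C₁ = C_in(1 − e^(−t/τ₁)). Tank 2 (τ₁ ≠ τ₂): C₂ = C_in[1 − (τ₁ e^(−t/τ₁) − τ₂ e^(−t/τ₂))/(τ₁ − τ₂)].
At t = 29.0: e^(−t/τ₁) = 0.034965, e^(−t/τ₂) = 0.33796.
C₂ = 2.24·[1 − (8.6479·0.034965 − 26.732·0.33796)/(-18.085)] = 2.24·0.51715 = 1.1584 mol/L.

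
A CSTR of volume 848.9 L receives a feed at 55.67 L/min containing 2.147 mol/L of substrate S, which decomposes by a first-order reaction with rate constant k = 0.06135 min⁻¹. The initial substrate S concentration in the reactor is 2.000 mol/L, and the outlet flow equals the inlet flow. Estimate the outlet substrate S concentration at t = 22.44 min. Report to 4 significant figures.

1.161 mol/L

V dC/dt = Q(C_in − C) − k V C.
dC/dt = (Q/V) C_in − (Q/V + k) C; effective rate a = Q/V + k = 0.0655790 + 0.06135 = 0.126929 min⁻¹.
C_ss = Q C_in/(Q + kV) = 1.10927 mol/L; C(t) = C_ss + (C₀ − C_ss) e^(−a t).
C(22.44) = 1.10927 + (0.890733)·e^(−0.126929·22.44) = 1.10927 + (0.890733)·0.0579435 = 1.16088 mol/L.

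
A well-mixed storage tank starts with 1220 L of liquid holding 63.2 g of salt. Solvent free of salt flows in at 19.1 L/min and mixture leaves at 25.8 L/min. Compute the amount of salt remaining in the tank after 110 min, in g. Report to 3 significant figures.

Total volume: dV/dt = Q_in − Q_out = -6.7000 L/min, so V(t) = 1220 − 6.7000 t and V(110) = 483.00 L.
Species balance (pure solvent in): dm/dt = −Q_out · m/V(t).
Separate: dm/m = −Q_out dt/V(t) ⇒ ln(m/m₀) = −(Q_out/(Q_in−Q_out)) ln(V/V₀).
m = m₀ (V₀/V)^(Q_out/(Q_in−Q_out)) = 63.2 × (1220/483.00)^(-3.8507) = 1.7829 g.

1.78 g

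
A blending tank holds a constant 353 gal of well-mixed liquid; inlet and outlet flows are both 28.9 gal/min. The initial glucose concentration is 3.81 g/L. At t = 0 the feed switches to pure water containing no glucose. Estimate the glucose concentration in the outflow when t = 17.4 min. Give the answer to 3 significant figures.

Transient balance on the dissolved component: V dC/dt = Q(C_in − C).
Rewrite as dC/dt + C/τ = C_in/τ, τ = V/Q = 12.215 min.
Solution: C(t) = C_in + (C₀ − C_in) e^(−t/τ).
C(17.4) = 0 + (3.81 − 0)·e^(−17.4/12.215) = 0 + (3.8100)·0.24062 = 0.91677 g/L.

0.917 g/L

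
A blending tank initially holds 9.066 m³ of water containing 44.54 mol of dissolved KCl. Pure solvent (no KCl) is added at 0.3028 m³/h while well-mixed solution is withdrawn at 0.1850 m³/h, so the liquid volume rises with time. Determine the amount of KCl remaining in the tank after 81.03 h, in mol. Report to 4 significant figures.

14.39 mol

Total volume: dV/dt = Q_in − Q_out = 0.117800 m³/h, so V(t) = 9.066 + 0.117800 t and V(81.03) = 18.6113 m³.
Solute balance: dm/dt = 0 − Q_out C = −Q_out m/V(t).
Separate: dm/m = −Q_out dt/V(t) ⇒ ln(m/m₀) = −(Q_out/(Q_in−Q_out)) ln(V/V₀).
m = m₀ (V₀/V)^(Q_out/(Q_in−Q_out)) = 44.54 × (9.066/18.6113)^(1.57046) = 14.3946 mol.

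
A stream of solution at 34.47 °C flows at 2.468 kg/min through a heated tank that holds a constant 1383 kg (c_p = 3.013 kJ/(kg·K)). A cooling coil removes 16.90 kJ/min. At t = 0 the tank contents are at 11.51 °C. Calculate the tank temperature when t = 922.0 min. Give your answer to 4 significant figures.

M c_p dT/dt = ṁ c_p (T_in − T) − Q̇.
τ = M/ṁ = 560.373 min; T_ss = T_in − Q̇/(ṁ c_p) = 34.47 − 16.90/(2.468·3.013) = 32.1973 °C.
Solution: T(t) = T_ss + (T₀ − T_ss) e^(−t/τ).
T(922.0) = 32.1973 + (-20.6873)·e^(−922.0/560.373) = 32.1973 + (-20.6873)·0.192948 = 28.2057 °C.

28.21 °C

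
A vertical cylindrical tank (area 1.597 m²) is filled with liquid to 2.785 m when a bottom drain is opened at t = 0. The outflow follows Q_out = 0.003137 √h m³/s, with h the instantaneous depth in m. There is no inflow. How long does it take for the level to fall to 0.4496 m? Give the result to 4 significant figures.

With no inflow, A dh/dt = −0.003137 √h.
Separate and integrate: 2(√h − √h₀) = −(0.003137/A) t.
t = 2A(√h₀ − √h)/0.003137 = 2·1.597·(√2.785 − √0.4496)/0.003137
  = 3.19400 × (1.66883 − 0.670522) / 0.003137 = 1016.45 s.

1016 s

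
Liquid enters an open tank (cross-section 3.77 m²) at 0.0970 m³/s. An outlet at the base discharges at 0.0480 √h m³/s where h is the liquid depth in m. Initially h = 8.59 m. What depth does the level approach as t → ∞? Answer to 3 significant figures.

Mass balance (ρ constant): A dh/dt = Q_in − 0.0480 √h. At steady state dh/dt = 0:
Q_in = 0.0480 √h_ss ⇒ √h_ss = 0.0970/0.0480 = 2.0208.
h_ss = 2.0208² = 4.0838 m. (Since h₀ = 8.59 m > h_ss, the level will fall toward this value.)

4.08 m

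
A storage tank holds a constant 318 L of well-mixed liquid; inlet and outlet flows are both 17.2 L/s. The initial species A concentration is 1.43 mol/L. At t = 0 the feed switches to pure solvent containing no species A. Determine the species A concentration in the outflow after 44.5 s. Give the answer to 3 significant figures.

Unsteady species balance (constant V, well mixed): V dC/dt = Q(C_in − C).
So dC/dt = (C_in − C)/τ with τ = V/Q = 318/17.2 = 18.488 s.
Solution: C(t) = C_in + (C₀ − C_in) e^(−t/τ).
C(44.5) = 0 + (1.43 − 0)·e^(−44.5/18.488) = 0 + (1.4300)·0.090093 = 0.12883 mol/L.

0.129 mol/L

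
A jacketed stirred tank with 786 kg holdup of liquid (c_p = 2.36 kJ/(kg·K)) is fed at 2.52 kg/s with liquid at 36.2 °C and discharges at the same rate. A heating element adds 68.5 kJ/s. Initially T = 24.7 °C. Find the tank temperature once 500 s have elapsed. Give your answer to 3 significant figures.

43.1 °C

M c_p dT/dt = ṁ c_p (T_in − T) + Q̇.
Rearrange: dT/dt = (T_ss − T)/τ with τ = M/ṁ = 311.90 s and T_ss = T_in + Q̇/(ṁ c_p) = 47.718 °C.
Solution: T(t) = T_ss + (T₀ − T_ss) e^(−t/τ).
T(500) = 47.718 + (-23.018)·e^(−500/311.90) = 47.718 + (-23.018)·0.20128 = 43.085 °C.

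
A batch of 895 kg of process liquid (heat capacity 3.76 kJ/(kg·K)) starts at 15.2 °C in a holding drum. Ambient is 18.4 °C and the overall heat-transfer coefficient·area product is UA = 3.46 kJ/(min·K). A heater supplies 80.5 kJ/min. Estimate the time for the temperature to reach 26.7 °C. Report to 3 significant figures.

Lumped-capacitance energy balance: M c_p dT/dt = UA(T_amb − T) + Q̇.
τ = M c_p/UA = 972.60 min; T_ss = T_amb + Q̇/UA = 18.4 + 80.5/3.46 = 41.666 °C.
T(t) = T_ss + (T₀ − T_ss)e^(−t/τ); set T = 26.7:
t = −τ ln[(T − T_ss)/(T₀ − T_ss)] = −972.60 · ln(0.56548) = 554.46 min.

554 min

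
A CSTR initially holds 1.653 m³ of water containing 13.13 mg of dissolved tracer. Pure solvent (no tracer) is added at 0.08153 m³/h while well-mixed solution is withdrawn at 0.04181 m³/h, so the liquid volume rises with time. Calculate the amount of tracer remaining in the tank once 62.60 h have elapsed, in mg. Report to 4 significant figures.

4.996 mg

Let m(t) be the amount of tracer. Volume: V(t) = V₀ + (Q_in − Q_out) t = 1.653 + 0.0397200 t; V(62.60) = 4.13947 m³.
No tracer enters, so dm/dt = −Q_out · (m/V).
Separate: dm/m = −Q_out dt/V(t) ⇒ ln(m/m₀) = −(Q_out/(Q_in−Q_out)) ln(V/V₀).
m = m₀ (V₀/V)^(Q_out/(Q_in−Q_out)) = 13.13 × (1.653/4.13947)^(1.05262) = 4.99592 mg.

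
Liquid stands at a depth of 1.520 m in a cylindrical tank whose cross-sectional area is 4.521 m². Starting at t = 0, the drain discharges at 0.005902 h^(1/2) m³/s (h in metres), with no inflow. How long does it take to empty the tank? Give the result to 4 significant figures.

With no inflow, A dh/dt = −0.005902 √h.
∫ h^(−1/2) dh = −(0.005902/A) ∫ dt, giving 2√h = 2√h₀ − (0.005902/A) t.
Set h = 0: 2√h₀ = (0.005902/A) t_empty ⇒ t_empty = 2A√h₀/0.005902.
t_empty = 2·4.521·√1.520/0.005902 = 9.04200·1.23288/0.005902 = 1888.80 s.

1889 s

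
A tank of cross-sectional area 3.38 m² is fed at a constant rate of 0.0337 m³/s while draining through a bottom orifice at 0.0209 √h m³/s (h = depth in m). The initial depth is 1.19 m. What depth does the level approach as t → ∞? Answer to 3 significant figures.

2.60 m

Level balance: A dh/dt = 0.0337 − 0.0209 √h. Setting dh/dt = 0:
Q_in = 0.0209 √h_ss ⇒ √h_ss = 0.0337/0.0209 = 1.6124.
h_ss = 1.6124² = 2.6000 m. (Since h₀ = 1.19 m < h_ss, the level will rise toward this value.)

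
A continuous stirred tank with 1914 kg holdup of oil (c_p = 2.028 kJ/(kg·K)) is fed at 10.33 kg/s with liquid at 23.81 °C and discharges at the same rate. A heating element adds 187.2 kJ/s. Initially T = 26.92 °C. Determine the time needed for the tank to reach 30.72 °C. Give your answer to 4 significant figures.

195.7 s

M c_p dT/dt = ṁ c_p (T_in − T) + Q̇.
τ = M/ṁ = 185.286 s; T_ss = T_in + Q̇/(ṁ c_p) = 32.7459 °C.
T(t) = T_ss + (T₀ − T_ss) e^(−t/τ). Set T = 30.72:
e^(−t/τ) = (30.72 − 32.7459)/(26.92 − 32.7459) = 0.347739
t = −185.286 · ln(0.347739) = 195.718 s.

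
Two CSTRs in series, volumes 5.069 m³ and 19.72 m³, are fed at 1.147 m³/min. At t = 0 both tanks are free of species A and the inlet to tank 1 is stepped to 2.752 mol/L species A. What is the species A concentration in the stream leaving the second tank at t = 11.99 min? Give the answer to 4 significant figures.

0.9709 mol/L

Species balance on tank i: dCᵢ/dt = (Cᵢ₋₁ − Cᵢ)/τᵢ with τᵢ = Vᵢ/Q.
τ₁ = 5.069/1.147 = 4.41935 min; τ₂ = 19.72/1.147 = 17.1927 min.
Tank 1: C₁ = C_in(1 − e^(−t/τ₁)). Tank 2 (τ₁ ≠ τ₂): C₂ = C_in[1 − (τ₁ e^(−t/τ₁) − τ₂ e^(−t/τ₂))/(τ₁ − τ₂)].
At t = 11.99: e^(−t/τ₁) = 0.0663331, e^(−t/τ₂) = 0.497883.
C₂ = 2.752·[1 − (4.41935·0.0663331 − 17.1927·0.497883)/(-12.7733)] = 2.752·0.352808 = 0.970927 mol/L.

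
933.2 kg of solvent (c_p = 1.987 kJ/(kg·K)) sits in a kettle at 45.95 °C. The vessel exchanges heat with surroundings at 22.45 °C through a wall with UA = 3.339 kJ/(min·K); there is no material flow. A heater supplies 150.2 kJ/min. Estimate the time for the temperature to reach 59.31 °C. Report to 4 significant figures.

Lumped-capacitance energy balance: M c_p dT/dt = UA(T_amb − T) + Q̇.
τ = M c_p/UA = 555.336 min; T_ss = T_amb + Q̇/UA = 22.45 + 150.2/3.339 = 67.4335 °C.
T(t) = T_ss + (T₀ − T_ss)e^(−t/τ); set T = 59.31:
t = −τ ln[(T − T_ss)/(T₀ − T_ss)] = −555.336 · ln(0.378128) = 540.077 min.

540.1 min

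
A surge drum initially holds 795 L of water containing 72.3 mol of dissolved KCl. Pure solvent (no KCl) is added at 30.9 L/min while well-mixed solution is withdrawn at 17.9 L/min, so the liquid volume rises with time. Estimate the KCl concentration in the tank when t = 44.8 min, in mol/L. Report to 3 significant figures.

Let m(t) be the amount of KCl. Volume: V(t) = V₀ + (Q_in − Q_out) t = 795 + 13.000 t; V(44.8) = 1377.4 L.
No KCl enters, so dm/dt = −Q_out · (m/V).
dm/m = −Q_out dt/(V₀ + 13.000 t); integrating gives ln(m/m₀) = −(Q_out/(Q_in−Q_out)) ln(V/V₀).
m = m₀ (V₀/V)^(Q_out/(Q_in−Q_out)) = 72.3 × (795/1377.4)^(1.3769) = 33.922 mol.
C = m/V = 33.922/1377.4 = 0.024627 mol/L.

0.0246 mol/L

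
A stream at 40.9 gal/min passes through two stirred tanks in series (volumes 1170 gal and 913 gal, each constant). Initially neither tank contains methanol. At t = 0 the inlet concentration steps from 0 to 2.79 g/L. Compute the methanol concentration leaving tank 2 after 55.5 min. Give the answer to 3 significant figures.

1.79 g/L

Each tank obeys Vᵢ dCᵢ/dt = Q(Cᵢ₋₁ − Cᵢ), so τᵢ = Vᵢ/Q.
τ₁ = 1170/40.9 = 28.606 min; τ₂ = 913/40.9 = 22.323 min.
Solving the cascade with C₁(0)=C₂(0)=0 gives C₂(t) = C_in[1 − (τ₁ e^(−t/τ₁) − τ₂ e^(−t/τ₂))/(τ₁ − τ₂)].
At t = 55.5: e^(−t/τ₁) = 0.14369, e^(−t/τ₂) = 0.083221.
C₂ = 2.79·[1 − (28.606·0.14369 − 22.323·0.083221)/(6.2836)] = 2.79·0.64151 = 1.7898 g/L.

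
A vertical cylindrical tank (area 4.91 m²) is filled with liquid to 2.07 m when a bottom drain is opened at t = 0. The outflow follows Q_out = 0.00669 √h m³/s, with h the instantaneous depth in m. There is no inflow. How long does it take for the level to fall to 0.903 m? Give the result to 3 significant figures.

Unsteady balance on liquid volume: A dh/dt = −0.00669 √h.
Separate and integrate: 2(√h − √h₀) = −(0.00669/A) t.
t = 2A(√h₀ − √h)/0.00669 = 2·4.91·(√2.07 − √0.903)/0.00669
  = 9.8200 × (1.4387 − 0.95026) / 0.00669 = 717.03 s.

717 s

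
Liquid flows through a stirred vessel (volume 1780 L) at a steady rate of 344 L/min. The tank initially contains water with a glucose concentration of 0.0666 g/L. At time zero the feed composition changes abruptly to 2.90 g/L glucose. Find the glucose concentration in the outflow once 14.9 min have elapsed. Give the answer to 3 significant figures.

Mass balance on the solute (V constant): V dC/dt = Q(C_in − C).
Rewrite as dC/dt + C/τ = C_in/τ, τ = V/Q = 5.1744 min.
This is linear first-order; C(t) = C_in + (C₀ − C_in) e^(−t/τ).
C(14.9) = 2.90 + (0.0666 − 2.90)·e^(−14.9/5.1744) = 2.90 + (-2.8334)·0.056160 = 2.7409 g/L.

2.74 g/L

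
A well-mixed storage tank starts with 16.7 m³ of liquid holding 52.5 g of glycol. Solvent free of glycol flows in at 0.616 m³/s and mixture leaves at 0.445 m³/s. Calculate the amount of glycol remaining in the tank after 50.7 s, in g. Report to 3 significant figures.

Let m(t) be the amount of glycol. Volume: V(t) = V₀ + (Q_in − Q_out) t = 16.7 + 0.17100 t; V(50.7) = 25.370 m³.
Solute balance: dm/dt = 0 − Q_out C = −Q_out m/V(t).
Separate: dm/m = −Q_out dt/V(t) ⇒ ln(m/m₀) = −(Q_out/(Q_in−Q_out)) ln(V/V₀).
m = m₀ (V₀/V)^(Q_out/(Q_in−Q_out)) = 52.5 × (16.7/25.370)^(2.6023) = 17.684 g.

17.7 g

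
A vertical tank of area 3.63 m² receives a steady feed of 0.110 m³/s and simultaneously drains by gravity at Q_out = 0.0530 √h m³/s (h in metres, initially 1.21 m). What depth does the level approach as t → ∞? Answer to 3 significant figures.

Level balance: A dh/dt = 0.110 − 0.0530 √h. Setting dh/dt = 0:
Q_in = 0.0530 √h_ss ⇒ √h_ss = 0.110/0.0530 = 2.0755.
h_ss = 2.0755² = 4.3076 m. (Since h₀ = 1.21 m < h_ss, the level will rise toward this value.)

4.31 m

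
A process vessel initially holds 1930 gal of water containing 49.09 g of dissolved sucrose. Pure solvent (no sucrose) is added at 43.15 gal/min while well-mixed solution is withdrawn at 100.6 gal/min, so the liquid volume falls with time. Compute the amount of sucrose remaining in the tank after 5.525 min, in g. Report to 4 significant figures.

Let m(t) be the amount of sucrose. Volume: V(t) = V₀ + (Q_in − Q_out) t = 1930 − 57.4500 t; V(5.525) = 1612.59 gal.
Species balance (pure solvent in): dm/dt = −Q_out · m/V(t).
Separate: dm/m = −Q_out dt/V(t) ⇒ ln(m/m₀) = −(Q_out/(Q_in−Q_out)) ln(V/V₀).
m = m₀ (V₀/V)^(Q_out/(Q_in−Q_out)) = 49.09 × (1930/1612.59)^(-1.75109) = 35.8384 g.

35.84 g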